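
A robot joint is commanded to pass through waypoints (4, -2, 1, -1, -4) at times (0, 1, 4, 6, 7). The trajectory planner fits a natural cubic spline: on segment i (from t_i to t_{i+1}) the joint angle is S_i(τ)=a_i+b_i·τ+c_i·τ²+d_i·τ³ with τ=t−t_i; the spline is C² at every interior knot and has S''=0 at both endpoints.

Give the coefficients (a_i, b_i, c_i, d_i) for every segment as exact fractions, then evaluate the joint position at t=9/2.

Δ: Δ0=-6, Δ1=1, Δ2=-1, Δ3=-3
row 1: diag=8, rhs=42; c'=3/8, d'=21/4
row 2: denom=10−3·3/8=71/8; d'=(-12−3·21/4)/(71/8)=-222/71
row 3: denom=6−2·16/71=394/71; d'=(-12−2·-222/71)/(394/71)=-204/197
back: M3=-204/197
back: M2=-222/71−16/71·-204/197=-570/197
back: M1=21/4−3/8·-570/197=1248/197
M: M0=0, M1=1248/197, M2=-570/197, M3=-204/197, M4=0
seg 0: a=4, c=M0/2=0, d=(M1−M0)/(6·1)=208/197, b=Δ0−h0·(2M0+M1)/6=-1390/197
seg 1: a=-2, c=M1/2=624/197, d=(M2−M1)/(6·3)=-101/197, b=Δ1−h1·(2M1+M2)/6=-766/197
seg 2: a=1, c=M2/2=-285/197, d=(M3−M2)/(6·2)=61/394, b=Δ2−h2·(2M2+M3)/6=251/197
seg 3: a=-1, c=M3/2=-102/197, d=(M4−M3)/(6·1)=34/197, b=Δ3−h3·(2M3+M4)/6=-523/197
t_q=9/2 → seg 2, τ=1/2; S=1+251/197·τ+-285/197·τ²+61/394·τ³=4081/3152

  seg 0: a=4 b=-1390/197 c=0 d=208/197
  seg 1: a=-2 b=-766/197 c=624/197 d=-101/197
  seg 2: a=1 b=251/197 c=-285/197 d=61/394
  seg 3: a=-1 b=-523/197 c=-102/197 d=34/197
S(9/2) = 4081/3152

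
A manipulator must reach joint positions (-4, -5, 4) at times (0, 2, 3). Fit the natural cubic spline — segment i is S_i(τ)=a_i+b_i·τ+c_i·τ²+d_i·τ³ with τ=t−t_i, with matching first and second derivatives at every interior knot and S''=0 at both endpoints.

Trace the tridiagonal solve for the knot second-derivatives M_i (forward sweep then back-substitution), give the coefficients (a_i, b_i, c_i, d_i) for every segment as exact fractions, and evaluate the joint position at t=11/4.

  seg 0: a=-4 b=-11/3 c=0 d=19/24
  seg 1: a=-5 b=35/6 c=19/4 d=-19/12
S(11/4) = 353/256

Δ: Δ0=-1/2, Δ1=9
row 1: diag=6, rhs=57; c'=1/6, d'=19/2
back: M1=19/2
M: M0=0, M1=19/2, M2=0
seg 0: a=-4, c=M0/2=0, d=(M1−M0)/(6·2)=19/24, b=Δ0−h0·(2M0+M1)/6=-11/3
seg 1: a=-5, c=M1/2=19/4, d=(M2−M1)/(6·1)=-19/12, b=Δ1−h1·(2M1+M2)/6=35/6
t_q=11/4 → seg 1, τ=3/4; S=-5+35/6·τ+19/4·τ²+-19/12·τ³=353/256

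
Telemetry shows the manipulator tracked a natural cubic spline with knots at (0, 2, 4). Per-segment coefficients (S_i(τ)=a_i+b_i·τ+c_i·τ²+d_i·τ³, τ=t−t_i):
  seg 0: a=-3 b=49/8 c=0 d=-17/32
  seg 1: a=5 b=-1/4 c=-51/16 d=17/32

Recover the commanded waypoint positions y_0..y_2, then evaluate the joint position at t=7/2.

y_0=-3 y_1=5 y_2=-4
S(7/2) = -193/256

y_0 = S_0(0) = a_0 = -3
y_1 = S_1(0) = a_1 = 5
y_2 = S_1(2) = -4
t_q=7/2 is in segment 1 (τ=3/2); S_1(τ)=-193/256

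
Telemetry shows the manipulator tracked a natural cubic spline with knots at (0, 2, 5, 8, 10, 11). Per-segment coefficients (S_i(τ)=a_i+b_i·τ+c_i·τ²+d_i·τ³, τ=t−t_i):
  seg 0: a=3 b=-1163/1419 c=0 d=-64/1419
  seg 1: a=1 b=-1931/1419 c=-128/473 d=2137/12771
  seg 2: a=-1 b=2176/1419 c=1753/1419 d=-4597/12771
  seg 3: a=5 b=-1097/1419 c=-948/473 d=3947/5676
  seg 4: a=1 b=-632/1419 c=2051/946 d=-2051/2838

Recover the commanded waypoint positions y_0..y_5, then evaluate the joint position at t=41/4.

y_0=3 y_1=1 y_2=-1 y_3=5 y_4=1 y_5=2
S(41/4) = 61323/60544

y_0 = S_0(0) = a_0 = 3
y_1 = S_1(0) = a_1 = 1
y_2 = S_2(0) = a_2 = -1
y_3 = S_3(0) = a_3 = 5
y_4 = S_4(0) = a_4 = 1
y_5 = S_4(1) = 2
t_q=41/4 is in segment 4 (τ=1/4); S_4(τ)=61323/60544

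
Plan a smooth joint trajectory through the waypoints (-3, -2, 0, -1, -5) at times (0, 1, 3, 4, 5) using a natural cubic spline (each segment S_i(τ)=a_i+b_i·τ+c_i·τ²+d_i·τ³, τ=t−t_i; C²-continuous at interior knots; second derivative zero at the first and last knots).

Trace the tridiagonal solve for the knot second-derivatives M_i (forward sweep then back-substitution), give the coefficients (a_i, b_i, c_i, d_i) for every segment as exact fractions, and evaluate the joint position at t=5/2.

Δ: Δ0=1, Δ1=1, Δ2=-1, Δ3=-4
row 1: diag=6, rhs=0; c'=1/3, d'=0
row 2: denom=6−2·1/3=16/3; d'=(-12−2·0)/(16/3)=-9/4
row 3: denom=4−1·3/16=61/16; d'=(-18−1·-9/4)/(61/16)=-252/61
back: M3=-252/61
back: M2=-9/4−3/16·-252/61=-90/61
back: M1=0−1/3·-90/61=30/61
M: M0=0, M1=30/61, M2=-90/61, M3=-252/61, M4=0
seg 0: a=-3, c=M0/2=0, d=(M1−M0)/(6·1)=5/61, b=Δ0−h0·(2M0+M1)/6=56/61
seg 1: a=-2, c=M1/2=15/61, d=(M2−M1)/(6·2)=-10/61, b=Δ1−h1·(2M1+M2)/6=71/61
seg 2: a=0, c=M2/2=-45/61, d=(M3−M2)/(6·1)=-27/61, b=Δ2−h2·(2M2+M3)/6=11/61
seg 3: a=-1, c=M3/2=-126/61, d=(M4−M3)/(6·1)=42/61, b=Δ3−h3·(2M3+M4)/6=-160/61
t_q=5/2 → seg 1, τ=3/2; S=-2+71/61·τ+15/61·τ²+-10/61·τ³=-31/122

  seg 0: a=-3 b=56/61 c=0 d=5/61
  seg 1: a=-2 b=71/61 c=15/61 d=-10/61
  seg 2: a=0 b=11/61 c=-45/61 d=-27/61
  seg 3: a=-1 b=-160/61 c=-126/61 d=42/61
S(5/2) = -31/122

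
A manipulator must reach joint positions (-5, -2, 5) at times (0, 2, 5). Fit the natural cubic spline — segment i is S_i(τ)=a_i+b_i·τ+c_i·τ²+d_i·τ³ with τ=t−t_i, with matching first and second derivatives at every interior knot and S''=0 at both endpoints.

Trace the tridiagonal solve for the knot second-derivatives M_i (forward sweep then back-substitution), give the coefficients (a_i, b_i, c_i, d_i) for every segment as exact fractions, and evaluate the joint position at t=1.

Δ: Δ0=3/2, Δ1=7/3
row 1: diag=10, rhs=5; c'=3/10, d'=1/2
back: M1=1/2
M: M0=0, M1=1/2, M2=0
seg 0: a=-5, c=M0/2=0, d=(M1−M0)/(6·2)=1/24, b=Δ0−h0·(2M0+M1)/6=4/3
seg 1: a=-2, c=M1/2=1/4, d=(M2−M1)/(6·3)=-1/36, b=Δ1−h1·(2M1+M2)/6=11/6
t_q=1 → seg 0, τ=1; S=-5+4/3·τ+0·τ²+1/24·τ³=-29/8

  seg 0: a=-5 b=4/3 c=0 d=1/24
  seg 1: a=-2 b=11/6 c=1/4 d=-1/36
S(1) = -29/8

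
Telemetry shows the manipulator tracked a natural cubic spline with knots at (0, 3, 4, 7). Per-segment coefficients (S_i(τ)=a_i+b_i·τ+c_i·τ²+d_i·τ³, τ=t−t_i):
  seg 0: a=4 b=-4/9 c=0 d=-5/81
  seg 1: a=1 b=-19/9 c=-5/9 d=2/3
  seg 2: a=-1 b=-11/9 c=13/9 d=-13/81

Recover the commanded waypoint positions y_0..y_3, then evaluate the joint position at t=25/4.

y_0=4 y_1=1 y_2=-1 y_3=4
S(25/4) = 111/64

y_0 = S_0(0) = a_0 = 4
y_1 = S_1(0) = a_1 = 1
y_2 = S_2(0) = a_2 = -1
y_3 = S_2(3) = 4
t_q=25/4 is in segment 2 (τ=9/4); S_2(τ)=111/64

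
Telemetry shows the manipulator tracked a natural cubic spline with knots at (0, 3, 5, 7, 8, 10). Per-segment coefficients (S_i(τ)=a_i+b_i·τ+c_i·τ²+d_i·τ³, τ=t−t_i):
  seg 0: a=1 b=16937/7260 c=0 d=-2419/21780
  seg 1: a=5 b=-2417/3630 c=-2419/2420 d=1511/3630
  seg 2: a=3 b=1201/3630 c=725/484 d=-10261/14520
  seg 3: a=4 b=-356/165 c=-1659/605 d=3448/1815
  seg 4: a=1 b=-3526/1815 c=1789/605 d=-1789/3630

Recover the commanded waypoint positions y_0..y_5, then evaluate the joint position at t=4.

y_0=1 y_1=5 y_2=3 y_3=4 y_4=1 y_5=5
S(4) = 9077/2420

y_0 = S_0(0) = a_0 = 1
y_1 = S_1(0) = a_1 = 5
y_2 = S_2(0) = a_2 = 3
y_3 = S_3(0) = a_3 = 4
y_4 = S_4(0) = a_4 = 1
y_5 = S_4(2) = 5
t_q=4 is in segment 1 (τ=1); S_1(τ)=9077/2420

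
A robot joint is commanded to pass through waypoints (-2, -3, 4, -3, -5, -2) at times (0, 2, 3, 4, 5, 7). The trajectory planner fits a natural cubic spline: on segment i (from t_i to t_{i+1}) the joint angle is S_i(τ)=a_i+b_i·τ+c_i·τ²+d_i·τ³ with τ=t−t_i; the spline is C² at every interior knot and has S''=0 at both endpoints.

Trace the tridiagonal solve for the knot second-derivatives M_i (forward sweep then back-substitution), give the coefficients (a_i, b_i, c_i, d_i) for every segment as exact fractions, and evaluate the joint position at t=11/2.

Δ: Δ0=-1/2, Δ1=7, Δ2=-7, Δ3=-2, Δ4=3/2
row 1: diag=6, rhs=45; c'=1/6, d'=15/2
row 2: denom=4−1·1/6=23/6; d'=(-84−1·15/2)/(23/6)=-549/23
row 3: denom=4−1·6/23=86/23; d'=(30−1·-549/23)/(86/23)=1239/86
row 4: denom=6−1·23/86=493/86; d'=(21−1·1239/86)/(493/86)=567/493
back: M4=567/493
back: M3=1239/86−23/86·567/493=6951/493
back: M2=-549/23−6/23·6951/493=-13581/493
back: M1=15/2−1/6·-13581/493=5961/493
M: M0=0, M1=5961/493, M2=-13581/493, M3=6951/493, M4=567/493, M5=0
seg 0: a=-2, c=M0/2=0, d=(M1−M0)/(6·2)=1987/1972, b=Δ0−h0·(2M0+M1)/6=-4467/986
seg 1: a=-3, c=M1/2=5961/986, d=(M2−M1)/(6·1)=-3257/493, b=Δ1−h1·(2M1+M2)/6=7455/986
seg 2: a=4, c=M2/2=-13581/986, d=(M3−M2)/(6·1)=118/17, b=Δ2−h2·(2M2+M3)/6=-165/986
seg 3: a=-3, c=M3/2=6951/986, d=(M4−M3)/(6·1)=-1064/493, b=Δ3−h3·(2M3+M4)/6=-6795/986
seg 4: a=-5, c=M4/2=567/986, d=(M5−M4)/(6·2)=-189/1972, b=Δ4−h4·(2M4+M5)/6=723/986
t_q=11/2 → seg 4, τ=1/2; S=-5+723/986·τ+567/986·τ²+-189/1972·τ³=-71017/15776

  seg 0: a=-2 b=-4467/986 c=0 d=1987/1972
  seg 1: a=-3 b=7455/986 c=5961/986 d=-3257/493
  seg 2: a=4 b=-165/986 c=-13581/986 d=118/17
  seg 3: a=-3 b=-6795/986 c=6951/986 d=-1064/493
  seg 4: a=-5 b=723/986 c=567/986 d=-189/1972
S(11/2) = -71017/15776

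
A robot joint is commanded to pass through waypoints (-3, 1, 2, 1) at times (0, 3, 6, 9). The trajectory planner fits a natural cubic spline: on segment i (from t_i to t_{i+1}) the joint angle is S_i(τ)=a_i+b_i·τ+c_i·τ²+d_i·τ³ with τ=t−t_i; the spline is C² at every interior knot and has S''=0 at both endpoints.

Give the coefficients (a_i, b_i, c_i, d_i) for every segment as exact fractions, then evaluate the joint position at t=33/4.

  seg 0: a=-3 b=14/9 c=0 d=-2/81
  seg 1: a=1 b=8/9 c=-2/9 d=1/81
  seg 2: a=2 b=-1/9 c=-1/9 d=1/81
S(33/4) = 85/64

Δ: Δ0=4/3, Δ1=1/3, Δ2=-1/3
row 1: diag=12, rhs=-6; c'=1/4, d'=-1/2
row 2: denom=12−3·1/4=45/4; d'=(-4−3·-1/2)/(45/4)=-2/9
back: M2=-2/9
back: M1=-1/2−1/4·-2/9=-4/9
M: M0=0, M1=-4/9, M2=-2/9, M3=0
seg 0: a=-3, c=M0/2=0, d=(M1−M0)/(6·3)=-2/81, b=Δ0−h0·(2M0+M1)/6=14/9
seg 1: a=1, c=M1/2=-2/9, d=(M2−M1)/(6·3)=1/81, b=Δ1−h1·(2M1+M2)/6=8/9
seg 2: a=2, c=M2/2=-1/9, d=(M3−M2)/(6·3)=1/81, b=Δ2−h2·(2M2+M3)/6=-1/9
t_q=33/4 → seg 2, τ=9/4; S=2+-1/9·τ+-1/9·τ²+1/81·τ³=85/64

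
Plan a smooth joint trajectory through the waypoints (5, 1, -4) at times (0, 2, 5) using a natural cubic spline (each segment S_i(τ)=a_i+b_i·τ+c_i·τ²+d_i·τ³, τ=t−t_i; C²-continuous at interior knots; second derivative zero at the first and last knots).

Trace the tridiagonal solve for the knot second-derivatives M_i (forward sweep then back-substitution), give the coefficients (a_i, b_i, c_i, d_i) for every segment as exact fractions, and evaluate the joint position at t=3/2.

Δ: Δ0=-2, Δ1=-5/3
row 1: diag=10, rhs=2; c'=3/10, d'=1/5
back: M1=1/5
M: M0=0, M1=1/5, M2=0
seg 0: a=5, c=M0/2=0, d=(M1−M0)/(6·2)=1/60, b=Δ0−h0·(2M0+M1)/6=-31/15
seg 1: a=1, c=M1/2=1/10, d=(M2−M1)/(6·3)=-1/90, b=Δ1−h1·(2M1+M2)/6=-28/15
t_q=3/2 → seg 0, τ=3/2; S=5+-31/15·τ+0·τ²+1/60·τ³=313/160

  seg 0: a=5 b=-31/15 c=0 d=1/60
  seg 1: a=1 b=-28/15 c=1/10 d=-1/90
S(3/2) = 313/160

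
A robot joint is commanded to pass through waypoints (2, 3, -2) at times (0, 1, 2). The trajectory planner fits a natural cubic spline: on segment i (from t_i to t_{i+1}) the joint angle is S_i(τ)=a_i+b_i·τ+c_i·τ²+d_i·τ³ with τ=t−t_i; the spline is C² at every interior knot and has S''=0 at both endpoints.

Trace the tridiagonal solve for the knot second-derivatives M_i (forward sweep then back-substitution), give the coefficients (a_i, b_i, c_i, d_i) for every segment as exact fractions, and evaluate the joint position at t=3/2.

Δ: Δ0=1, Δ1=-5
row 1: diag=4, rhs=-36; c'=1/4, d'=-9
back: M1=-9
M: M0=0, M1=-9, M2=0
seg 0: a=2, c=M0/2=0, d=(M1−M0)/(6·1)=-3/2, b=Δ0−h0·(2M0+M1)/6=5/2
seg 1: a=3, c=M1/2=-9/2, d=(M2−M1)/(6·1)=3/2, b=Δ1−h1·(2M1+M2)/6=-2
t_q=3/2 → seg 1, τ=1/2; S=3+-2·τ+-9/2·τ²+3/2·τ³=17/16

  seg 0: a=2 b=5/2 c=0 d=-3/2
  seg 1: a=3 b=-2 c=-9/2 d=3/2
S(3/2) = 17/16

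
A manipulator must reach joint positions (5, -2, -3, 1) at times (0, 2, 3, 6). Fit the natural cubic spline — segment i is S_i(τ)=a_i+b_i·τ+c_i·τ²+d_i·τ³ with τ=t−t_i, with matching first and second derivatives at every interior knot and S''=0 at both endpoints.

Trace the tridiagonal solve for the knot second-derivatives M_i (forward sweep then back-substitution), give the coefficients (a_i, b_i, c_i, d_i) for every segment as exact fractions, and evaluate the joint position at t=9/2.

Δ: Δ0=-7/2, Δ1=-1, Δ2=4/3
row 1: diag=6, rhs=15; c'=1/6, d'=5/2
row 2: denom=8−1·1/6=47/6; d'=(14−1·5/2)/(47/6)=69/47
back: M2=69/47
back: M1=5/2−1/6·69/47=106/47
M: M0=0, M1=106/47, M2=69/47, M3=0
seg 0: a=5, c=M0/2=0, d=(M1−M0)/(6·2)=53/282, b=Δ0−h0·(2M0+M1)/6=-1199/282
seg 1: a=-2, c=M1/2=53/47, d=(M2−M1)/(6·1)=-37/282, b=Δ1−h1·(2M1+M2)/6=-563/282
seg 2: a=-3, c=M2/2=69/94, d=(M3−M2)/(6·3)=-23/282, b=Δ2−h2·(2M2+M3)/6=-19/141
t_q=9/2 → seg 2, τ=3/2; S=-3+-19/141·τ+69/94·τ²+-23/282·τ³=-1373/752

  seg 0: a=5 b=-1199/282 c=0 d=53/282
  seg 1: a=-2 b=-563/282 c=53/47 d=-37/282
  seg 2: a=-3 b=-19/141 c=69/94 d=-23/282
S(9/2) = -1373/752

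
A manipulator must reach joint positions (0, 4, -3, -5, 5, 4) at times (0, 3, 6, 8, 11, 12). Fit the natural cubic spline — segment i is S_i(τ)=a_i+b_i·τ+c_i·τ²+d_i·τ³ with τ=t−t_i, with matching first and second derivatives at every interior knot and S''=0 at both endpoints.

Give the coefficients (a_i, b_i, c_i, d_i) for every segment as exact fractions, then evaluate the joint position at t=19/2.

  seg 0: a=0 b=5816/2499 c=0 d=-92/833
  seg 1: a=4 b=-1636/2499 c=-828/833 d=3257/22491
  seg 2: a=-3 b=-967/357 c=773/2499 d=227/833
  seg 3: a=-5 b=4495/2499 c=4859/2499 d=-10742/22491
  seg 4: a=5 b=1423/2499 c=-1961/833 d=1961/2499
S(19/2) = 384/833

Δ: Δ0=4/3, Δ1=-7/3, Δ2=-1, Δ3=10/3, Δ4=-1
row 1: diag=12, rhs=-22; c'=1/4, d'=-11/6
row 2: denom=10−3·1/4=37/4; d'=(8−3·-11/6)/(37/4)=54/37
row 3: denom=10−2·8/37=354/37; d'=(26−2·54/37)/(354/37)=427/177
row 4: denom=8−3·37/118=833/118; d'=(-26−3·427/177)/(833/118)=-3922/833
back: M4=-3922/833
back: M3=427/177−37/118·-3922/833=9718/2499
back: M2=54/37−8/37·9718/2499=1546/2499
back: M1=-11/6−1/4·1546/2499=-1656/833
M: M0=0, M1=-1656/833, M2=1546/2499, M3=9718/2499, M4=-3922/833, M5=0
seg 0: a=0, c=M0/2=0, d=(M1−M0)/(6·3)=-92/833, b=Δ0−h0·(2M0+M1)/6=5816/2499
seg 1: a=4, c=M1/2=-828/833, d=(M2−M1)/(6·3)=3257/22491, b=Δ1−h1·(2M1+M2)/6=-1636/2499
seg 2: a=-3, c=M2/2=773/2499, d=(M3−M2)/(6·2)=227/833, b=Δ2−h2·(2M2+M3)/6=-967/357
seg 3: a=-5, c=M3/2=4859/2499, d=(M4−M3)/(6·3)=-10742/22491, b=Δ3−h3·(2M3+M4)/6=4495/2499
seg 4: a=5, c=M4/2=-1961/833, d=(M5−M4)/(6·1)=1961/2499, b=Δ4−h4·(2M4+M5)/6=1423/2499
t_q=19/2 → seg 3, τ=3/2; S=-5+4495/2499·τ+4859/2499·τ²+-10742/22491·τ³=384/833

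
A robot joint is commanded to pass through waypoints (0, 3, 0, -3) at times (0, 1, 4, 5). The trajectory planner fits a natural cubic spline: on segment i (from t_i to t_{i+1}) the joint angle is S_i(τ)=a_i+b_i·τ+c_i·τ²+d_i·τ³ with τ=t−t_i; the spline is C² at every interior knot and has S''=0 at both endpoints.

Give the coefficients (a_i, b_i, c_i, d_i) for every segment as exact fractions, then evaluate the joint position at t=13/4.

Δ: Δ0=3, Δ1=-1, Δ2=-3
row 1: diag=8, rhs=-24; c'=3/8, d'=-3
row 2: denom=8−3·3/8=55/8; d'=(-12−3·-3)/(55/8)=-24/55
back: M2=-24/55
back: M1=-3−3/8·-24/55=-156/55
M: M0=0, M1=-156/55, M2=-24/55, M3=0
seg 0: a=0, c=M0/2=0, d=(M1−M0)/(6·1)=-26/55, b=Δ0−h0·(2M0+M1)/6=191/55
seg 1: a=3, c=M1/2=-78/55, d=(M2−M1)/(6·3)=2/15, b=Δ1−h1·(2M1+M2)/6=113/55
seg 2: a=0, c=M2/2=-12/55, d=(M3−M2)/(6·1)=4/55, b=Δ2−h2·(2M2+M3)/6=-157/55
t_q=13/4 → seg 1, τ=9/4; S=3+113/55·τ+-78/55·τ²+2/15·τ³=3453/1760

  seg 0: a=0 b=191/55 c=0 d=-26/55
  seg 1: a=3 b=113/55 c=-78/55 d=2/15
  seg 2: a=0 b=-157/55 c=-12/55 d=4/55
S(13/4) = 3453/1760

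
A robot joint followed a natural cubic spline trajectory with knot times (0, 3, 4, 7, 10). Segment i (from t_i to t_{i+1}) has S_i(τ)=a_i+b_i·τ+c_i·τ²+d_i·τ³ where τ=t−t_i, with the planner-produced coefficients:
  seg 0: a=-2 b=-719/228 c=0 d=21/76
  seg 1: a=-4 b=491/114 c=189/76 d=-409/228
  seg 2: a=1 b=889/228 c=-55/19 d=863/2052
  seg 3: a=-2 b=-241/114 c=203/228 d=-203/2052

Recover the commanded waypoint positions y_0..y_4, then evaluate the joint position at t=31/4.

y_0 = S_0(0) = a_0 = -2
y_1 = S_1(0) = a_1 = -4
y_2 = S_2(0) = a_2 = 1
y_3 = S_3(0) = a_3 = -2
y_4 = S_3(3) = -3
t_q=31/4 is in segment 3 (τ=3/4); S_3(τ)=-15207/4864

y_0=-2 y_1=-4 y_2=1 y_3=-2 y_4=-3
S(31/4) = -15207/4864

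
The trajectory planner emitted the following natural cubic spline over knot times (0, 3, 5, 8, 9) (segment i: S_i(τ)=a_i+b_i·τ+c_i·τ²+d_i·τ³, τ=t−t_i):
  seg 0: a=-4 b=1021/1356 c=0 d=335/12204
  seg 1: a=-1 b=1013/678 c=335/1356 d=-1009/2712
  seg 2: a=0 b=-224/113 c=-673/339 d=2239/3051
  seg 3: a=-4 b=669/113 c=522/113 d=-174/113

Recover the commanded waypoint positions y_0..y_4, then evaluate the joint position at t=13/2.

y_0=-4 y_1=-1 y_2=0 y_3=-4 y_4=5
S(13/2) = -4487/904

y_0 = S_0(0) = a_0 = -4
y_1 = S_1(0) = a_1 = -1
y_2 = S_2(0) = a_2 = 0
y_3 = S_3(0) = a_3 = -4
y_4 = S_3(1) = 5
t_q=13/2 is in segment 2 (τ=3/2); S_2(τ)=-4487/904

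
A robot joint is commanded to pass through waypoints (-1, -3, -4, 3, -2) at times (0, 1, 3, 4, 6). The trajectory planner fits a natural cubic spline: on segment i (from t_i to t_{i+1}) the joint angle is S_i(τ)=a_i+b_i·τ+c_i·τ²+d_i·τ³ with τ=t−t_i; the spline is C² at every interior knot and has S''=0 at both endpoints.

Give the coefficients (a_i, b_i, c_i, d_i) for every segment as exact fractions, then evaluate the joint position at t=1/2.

Δ: Δ0=-2, Δ1=-1/2, Δ2=7, Δ3=-5/2
row 1: diag=6, rhs=9; c'=1/3, d'=3/2
row 2: denom=6−2·1/3=16/3; d'=(45−2·3/2)/(16/3)=63/8
row 3: denom=6−1·3/16=93/16; d'=(-57−1·63/8)/(93/16)=-346/31
back: M3=-346/31
back: M2=63/8−3/16·-346/31=309/31
back: M1=3/2−1/3·309/31=-113/62
M: M0=0, M1=-113/62, M2=309/31, M3=-346/31, M4=0
seg 0: a=-1, c=M0/2=0, d=(M1−M0)/(6·1)=-113/372, b=Δ0−h0·(2M0+M1)/6=-631/372
seg 1: a=-3, c=M1/2=-113/124, d=(M2−M1)/(6·2)=731/744, b=Δ1−h1·(2M1+M2)/6=-485/186
seg 2: a=-4, c=M2/2=309/62, d=(M3−M2)/(6·1)=-655/186, b=Δ2−h2·(2M2+M3)/6=515/93
seg 3: a=3, c=M3/2=-173/31, d=(M4−M3)/(6·2)=173/186, b=Δ3−h3·(2M3+M4)/6=919/186
t_q=1/2 → seg 0, τ=1/2; S=-1+-631/372·τ+0·τ²+-113/372·τ³=-1871/992

  seg 0: a=-1 b=-631/372 c=0 d=-113/372
  seg 1: a=-3 b=-485/186 c=-113/124 d=731/744
  seg 2: a=-4 b=515/93 c=309/62 d=-655/186
  seg 3: a=3 b=919/186 c=-173/31 d=173/186
S(1/2) = -1871/992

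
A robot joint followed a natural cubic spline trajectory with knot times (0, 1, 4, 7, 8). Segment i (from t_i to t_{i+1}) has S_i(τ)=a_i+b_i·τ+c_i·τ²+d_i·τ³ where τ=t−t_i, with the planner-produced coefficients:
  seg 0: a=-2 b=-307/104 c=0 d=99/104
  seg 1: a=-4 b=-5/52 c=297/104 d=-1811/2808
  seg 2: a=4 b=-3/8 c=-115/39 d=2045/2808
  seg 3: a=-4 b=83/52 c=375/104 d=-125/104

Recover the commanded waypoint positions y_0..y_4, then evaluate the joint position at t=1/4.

y_0 = S_0(0) = a_0 = -2
y_1 = S_1(0) = a_1 = -4
y_2 = S_2(0) = a_2 = 4
y_3 = S_3(0) = a_3 = -4
y_4 = S_3(1) = 0
t_q=1/4 is in segment 0 (τ=1/4); S_0(τ)=-18125/6656

y_0=-2 y_1=-4 y_2=4 y_3=-4 y_4=0
S(1/4) = -18125/6656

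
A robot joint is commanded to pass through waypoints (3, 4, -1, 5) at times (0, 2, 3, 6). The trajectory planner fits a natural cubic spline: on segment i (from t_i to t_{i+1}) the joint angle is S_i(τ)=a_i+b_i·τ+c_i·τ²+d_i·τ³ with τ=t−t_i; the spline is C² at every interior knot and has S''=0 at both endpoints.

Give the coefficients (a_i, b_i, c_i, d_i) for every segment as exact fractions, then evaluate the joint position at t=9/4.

  seg 0: a=3 b=251/94 c=0 d=-51/94
  seg 1: a=4 b=-361/94 c=-153/47 d=197/94
  seg 2: a=-1 b=-191/47 c=285/94 d=-95/282
S(9/4) = 17261/6016

Δ: Δ0=1/2, Δ1=-5, Δ2=2
row 1: diag=6, rhs=-33; c'=1/6, d'=-11/2
row 2: denom=8−1·1/6=47/6; d'=(42−1·-11/2)/(47/6)=285/47
back: M2=285/47
back: M1=-11/2−1/6·285/47=-306/47
M: M0=0, M1=-306/47, M2=285/47, M3=0
seg 0: a=3, c=M0/2=0, d=(M1−M0)/(6·2)=-51/94, b=Δ0−h0·(2M0+M1)/6=251/94
seg 1: a=4, c=M1/2=-153/47, d=(M2−M1)/(6·1)=197/94, b=Δ1−h1·(2M1+M2)/6=-361/94
seg 2: a=-1, c=M2/2=285/94, d=(M3−M2)/(6·3)=-95/282, b=Δ2−h2·(2M2+M3)/6=-191/47
t_q=9/4 → seg 1, τ=1/4; S=4+-361/94·τ+-153/47·τ²+197/94·τ³=17261/6016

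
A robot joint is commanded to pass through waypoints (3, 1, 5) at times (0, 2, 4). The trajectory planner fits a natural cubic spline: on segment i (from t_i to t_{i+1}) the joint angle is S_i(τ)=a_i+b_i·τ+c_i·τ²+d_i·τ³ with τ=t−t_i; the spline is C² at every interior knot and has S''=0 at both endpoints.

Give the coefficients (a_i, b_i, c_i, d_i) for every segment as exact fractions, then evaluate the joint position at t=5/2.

  seg 0: a=3 b=-7/4 c=0 d=3/16
  seg 1: a=1 b=1/2 c=9/8 d=-3/16
S(5/2) = 193/128

Δ: Δ0=-1, Δ1=2
row 1: diag=8, rhs=18; c'=1/4, d'=9/4
back: M1=9/4
M: M0=0, M1=9/4, M2=0
seg 0: a=3, c=M0/2=0, d=(M1−M0)/(6·2)=3/16, b=Δ0−h0·(2M0+M1)/6=-7/4
seg 1: a=1, c=M1/2=9/8, d=(M2−M1)/(6·2)=-3/16, b=Δ1−h1·(2M1+M2)/6=1/2
t_q=5/2 → seg 1, τ=1/2; S=1+1/2·τ+9/8·τ²+-3/16·τ³=193/128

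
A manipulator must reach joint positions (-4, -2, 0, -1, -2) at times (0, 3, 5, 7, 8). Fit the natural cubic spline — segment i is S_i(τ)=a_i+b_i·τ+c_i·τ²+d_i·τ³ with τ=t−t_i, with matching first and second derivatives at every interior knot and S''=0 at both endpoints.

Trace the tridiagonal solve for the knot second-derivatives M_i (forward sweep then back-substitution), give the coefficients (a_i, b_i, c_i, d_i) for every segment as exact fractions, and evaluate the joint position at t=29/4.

  seg 0: a=-4 b=139/312 c=0 d=23/936
  seg 1: a=-2 b=173/156 c=23/104 d=-43/312
  seg 2: a=0 b=53/156 c=-63/104 d=29/312
  seg 3: a=-1 b=-151/156 c=-5/104 d=5/312
S(29/4) = -8285/6656

Δ: Δ0=2/3, Δ1=1, Δ2=-1/2, Δ3=-1
row 1: diag=10, rhs=2; c'=1/5, d'=1/5
row 2: denom=8−2·1/5=38/5; d'=(-9−2·1/5)/(38/5)=-47/38
row 3: denom=6−2·5/19=104/19; d'=(-3−2·-47/38)/(104/19)=-5/52
back: M3=-5/52
back: M2=-47/38−5/19·-5/52=-63/52
back: M1=1/5−1/5·-63/52=23/52
M: M0=0, M1=23/52, M2=-63/52, M3=-5/52, M4=0
seg 0: a=-4, c=M0/2=0, d=(M1−M0)/(6·3)=23/936, b=Δ0−h0·(2M0+M1)/6=139/312
seg 1: a=-2, c=M1/2=23/104, d=(M2−M1)/(6·2)=-43/312, b=Δ1−h1·(2M1+M2)/6=173/156
seg 2: a=0, c=M2/2=-63/104, d=(M3−M2)/(6·2)=29/312, b=Δ2−h2·(2M2+M3)/6=53/156
seg 3: a=-1, c=M3/2=-5/104, d=(M4−M3)/(6·1)=5/312, b=Δ3−h3·(2M3+M4)/6=-151/156
t_q=29/4 → seg 3, τ=1/4; S=-1+-151/156·τ+-5/104·τ²+5/312·τ³=-8285/6656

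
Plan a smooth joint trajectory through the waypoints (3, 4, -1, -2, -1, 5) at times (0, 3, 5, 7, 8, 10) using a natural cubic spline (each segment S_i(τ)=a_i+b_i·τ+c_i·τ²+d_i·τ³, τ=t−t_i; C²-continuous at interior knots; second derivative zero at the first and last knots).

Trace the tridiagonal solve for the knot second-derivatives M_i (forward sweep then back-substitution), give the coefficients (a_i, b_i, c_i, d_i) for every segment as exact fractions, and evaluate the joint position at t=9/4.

  seg 0: a=3 b=2489/1815 c=0 d=-628/5445
  seg 1: a=4 b=-3163/1815 c=-628/605 d=4787/14520
  seg 2: a=-1 b=-7037/3630 c=455/484 d=-1603/14520
  seg 3: a=-2 b=82/165 c=168/605 d=409/1815
  seg 4: a=-1 b=3137/1815 c=577/605 d=-577/3630
S(9/4) = 46191/9680

Δ: Δ0=1/3, Δ1=-5/2, Δ2=-1/2, Δ3=1, Δ4=3
row 1: diag=10, rhs=-17; c'=1/5, d'=-17/10
row 2: denom=8−2·1/5=38/5; d'=(12−2·-17/10)/(38/5)=77/38
row 3: denom=6−2·5/19=104/19; d'=(9−2·77/38)/(104/19)=47/52
row 4: denom=6−1·19/104=605/104; d'=(12−1·47/52)/(605/104)=1154/605
back: M4=1154/605
back: M3=47/52−19/104·1154/605=336/605
back: M2=77/38−5/19·336/605=455/242
back: M1=-17/10−1/5·455/242=-1256/605
M: M0=0, M1=-1256/605, M2=455/242, M3=336/605, M4=1154/605, M5=0
seg 0: a=3, c=M0/2=0, d=(M1−M0)/(6·3)=-628/5445, b=Δ0−h0·(2M0+M1)/6=2489/1815
seg 1: a=4, c=M1/2=-628/605, d=(M2−M1)/(6·2)=4787/14520, b=Δ1−h1·(2M1+M2)/6=-3163/1815
seg 2: a=-1, c=M2/2=455/484, d=(M3−M2)/(6·2)=-1603/14520, b=Δ2−h2·(2M2+M3)/6=-7037/3630
seg 3: a=-2, c=M3/2=168/605, d=(M4−M3)/(6·1)=409/1815, b=Δ3−h3·(2M3+M4)/6=82/165
seg 4: a=-1, c=M4/2=577/605, d=(M5−M4)/(6·2)=-577/3630, b=Δ4−h4·(2M4+M5)/6=3137/1815
t_q=9/4 → seg 0, τ=9/4; S=3+2489/1815·τ+0·τ²+-628/5445·τ³=46191/9680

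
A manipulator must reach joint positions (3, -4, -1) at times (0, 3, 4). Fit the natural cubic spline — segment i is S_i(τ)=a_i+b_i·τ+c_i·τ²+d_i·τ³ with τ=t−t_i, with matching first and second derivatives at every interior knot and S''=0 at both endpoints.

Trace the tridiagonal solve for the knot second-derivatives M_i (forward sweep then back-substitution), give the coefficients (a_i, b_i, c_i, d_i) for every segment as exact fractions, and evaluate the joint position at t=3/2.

  seg 0: a=3 b=-13/3 c=0 d=2/9
  seg 1: a=-4 b=5/3 c=2 d=-2/3
S(3/2) = -11/4

Δ: Δ0=-7/3, Δ1=3
row 1: diag=8, rhs=32; c'=1/8, d'=4
back: M1=4
M: M0=0, M1=4, M2=0
seg 0: a=3, c=M0/2=0, d=(M1−M0)/(6·3)=2/9, b=Δ0−h0·(2M0+M1)/6=-13/3
seg 1: a=-4, c=M1/2=2, d=(M2−M1)/(6·1)=-2/3, b=Δ1−h1·(2M1+M2)/6=5/3
t_q=3/2 → seg 0, τ=3/2; S=3+-13/3·τ+0·τ²+2/9·τ³=-11/4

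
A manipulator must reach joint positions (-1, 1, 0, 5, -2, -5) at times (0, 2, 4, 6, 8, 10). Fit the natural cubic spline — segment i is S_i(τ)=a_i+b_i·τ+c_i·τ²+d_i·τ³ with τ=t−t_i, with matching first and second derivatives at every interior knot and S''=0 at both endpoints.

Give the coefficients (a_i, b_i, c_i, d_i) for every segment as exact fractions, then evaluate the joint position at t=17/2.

Δ: Δ0=1, Δ1=-1/2, Δ2=5/2, Δ3=-7/2, Δ4=-3/2
row 1: diag=8, rhs=-9; c'=1/4, d'=-9/8
row 2: denom=8−2·1/4=15/2; d'=(18−2·-9/8)/(15/2)=27/10
row 3: denom=8−2·4/15=112/15; d'=(-36−2·27/10)/(112/15)=-621/112
row 4: denom=8−2·15/56=209/28; d'=(12−2·-621/112)/(209/28)=1293/418
back: M4=1293/418
back: M3=-621/112−15/56·1293/418=-1332/209
back: M2=27/10−4/15·-1332/209=1839/418
back: M1=-9/8−1/4·1839/418=-465/209
M: M0=0, M1=-465/209, M2=1839/418, M3=-1332/209, M4=1293/418, M5=0
seg 0: a=-1, c=M0/2=0, d=(M1−M0)/(6·2)=-155/836, b=Δ0−h0·(2M0+M1)/6=364/209
seg 1: a=1, c=M1/2=-465/418, d=(M2−M1)/(6·2)=923/1672, b=Δ1−h1·(2M1+M2)/6=-101/209
seg 2: a=0, c=M2/2=1839/836, d=(M3−M2)/(6·2)=-79/88, b=Δ2−h2·(2M2+M3)/6=707/418
seg 3: a=5, c=M3/2=-666/209, d=(M4−M3)/(6·2)=1319/1672, b=Δ3−h3·(2M3+M4)/6=-59/209
seg 4: a=-2, c=M4/2=1293/836, d=(M5−M4)/(6·2)=-431/1672, b=Δ4−h4·(2M4+M5)/6=-1489/418
t_q=17/2 → seg 4, τ=1/2; S=-2+-1489/418·τ+1293/836·τ²+-431/1672·τ³=-45835/13376

  seg 0: a=-1 b=364/209 c=0 d=-155/836
  seg 1: a=1 b=-101/209 c=-465/418 d=923/1672
  seg 2: a=0 b=707/418 c=1839/836 d=-79/88
  seg 3: a=5 b=-59/209 c=-666/209 d=1319/1672
  seg 4: a=-2 b=-1489/418 c=1293/836 d=-431/1672
S(17/2) = -45835/13376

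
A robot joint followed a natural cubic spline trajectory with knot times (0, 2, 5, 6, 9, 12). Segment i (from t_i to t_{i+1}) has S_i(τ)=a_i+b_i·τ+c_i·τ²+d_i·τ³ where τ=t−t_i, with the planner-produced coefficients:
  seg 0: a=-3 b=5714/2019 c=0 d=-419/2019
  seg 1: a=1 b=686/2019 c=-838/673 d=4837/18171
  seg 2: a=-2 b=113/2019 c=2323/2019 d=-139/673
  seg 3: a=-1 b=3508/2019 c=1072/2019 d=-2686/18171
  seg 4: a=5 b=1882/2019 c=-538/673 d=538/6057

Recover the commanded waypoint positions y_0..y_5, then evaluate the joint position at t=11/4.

y_0=-3 y_1=1 y_2=-2 y_3=-1 y_4=5 y_5=3
S(11/4) = 28717/43072

y_0 = S_0(0) = a_0 = -3
y_1 = S_1(0) = a_1 = 1
y_2 = S_2(0) = a_2 = -2
y_3 = S_3(0) = a_3 = -1
y_4 = S_4(0) = a_4 = 5
y_5 = S_4(3) = 3
t_q=11/4 is in segment 1 (τ=3/4); S_1(τ)=28717/43072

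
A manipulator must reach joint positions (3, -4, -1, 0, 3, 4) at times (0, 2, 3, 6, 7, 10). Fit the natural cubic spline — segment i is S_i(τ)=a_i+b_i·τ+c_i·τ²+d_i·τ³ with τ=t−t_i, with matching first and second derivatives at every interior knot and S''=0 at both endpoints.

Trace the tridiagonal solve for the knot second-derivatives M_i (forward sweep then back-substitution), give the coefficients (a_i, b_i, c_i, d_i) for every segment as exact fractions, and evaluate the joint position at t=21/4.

  seg 0: a=3 b=-9965/1686 c=0 d=508/843
  seg 1: a=-4 b=2227/1686 c=1016/281 d=-3265/1686
  seg 2: a=-1 b=2312/843 c=-1233/562 d=2345/5058
  seg 3: a=0 b=3535/1686 c=556/281 d=-1813/1686
  seg 4: a=3 b=2384/843 c=-701/562 d=701/5058
S(21/4) = -23563/35968

Δ: Δ0=-7/2, Δ1=3, Δ2=1/3, Δ3=3, Δ4=1/3
row 1: diag=6, rhs=39; c'=1/6, d'=13/2
row 2: denom=8−1·1/6=47/6; d'=(-16−1·13/2)/(47/6)=-135/47
row 3: denom=8−3·18/47=322/47; d'=(16−3·-135/47)/(322/47)=1157/322
row 4: denom=8−1·47/322=2529/322; d'=(-16−1·1157/322)/(2529/322)=-701/281
back: M4=-701/281
back: M3=1157/322−47/322·-701/281=1112/281
back: M2=-135/47−18/47·1112/281=-1233/281
back: M1=13/2−1/6·-1233/281=2032/281
M: M0=0, M1=2032/281, M2=-1233/281, M3=1112/281, M4=-701/281, M5=0
seg 0: a=3, c=M0/2=0, d=(M1−M0)/(6·2)=508/843, b=Δ0−h0·(2M0+M1)/6=-9965/1686
seg 1: a=-4, c=M1/2=1016/281, d=(M2−M1)/(6·1)=-3265/1686, b=Δ1−h1·(2M1+M2)/6=2227/1686
seg 2: a=-1, c=M2/2=-1233/562, d=(M3−M2)/(6·3)=2345/5058, b=Δ2−h2·(2M2+M3)/6=2312/843
seg 3: a=0, c=M3/2=556/281, d=(M4−M3)/(6·1)=-1813/1686, b=Δ3−h3·(2M3+M4)/6=3535/1686
seg 4: a=3, c=M4/2=-701/562, d=(M5−M4)/(6·3)=701/5058, b=Δ4−h4·(2M4+M5)/6=2384/843
t_q=21/4 → seg 2, τ=9/4; S=-1+2312/843·τ+-1233/562·τ²+2345/5058·τ³=-23563/35968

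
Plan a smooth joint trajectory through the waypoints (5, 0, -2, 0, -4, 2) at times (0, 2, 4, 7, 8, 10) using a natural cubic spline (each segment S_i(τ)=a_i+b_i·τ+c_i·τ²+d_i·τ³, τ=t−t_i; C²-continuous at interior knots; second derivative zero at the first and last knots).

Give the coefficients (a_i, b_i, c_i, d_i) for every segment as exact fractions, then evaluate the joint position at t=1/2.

Δ: Δ0=-5/2, Δ1=-1, Δ2=2/3, Δ3=-4, Δ4=3
row 1: diag=8, rhs=9; c'=1/4, d'=9/8
row 2: denom=10−2·1/4=19/2; d'=(10−2·9/8)/(19/2)=31/38
row 3: denom=8−3·6/19=134/19; d'=(-28−3·31/38)/(134/19)=-1157/268
row 4: denom=6−1·19/134=785/134; d'=(42−1·-1157/268)/(785/134)=12413/1570
back: M4=12413/1570
back: M3=-1157/268−19/134·12413/1570=-4269/785
back: M2=31/38−6/19·-4269/785=3977/1570
back: M1=9/8−1/4·3977/1570=386/785
M: M0=0, M1=386/785, M2=3977/1570, M3=-4269/785, M4=12413/1570, M5=0
seg 0: a=5, c=M0/2=0, d=(M1−M0)/(6·2)=193/4710, b=Δ0−h0·(2M0+M1)/6=-12547/4710
seg 1: a=0, c=M1/2=193/785, d=(M2−M1)/(6·2)=641/3768, b=Δ1−h1·(2M1+M2)/6=-10231/4710
seg 2: a=-2, c=M2/2=3977/3140, d=(M3−M2)/(6·3)=-2503/5652, b=Δ2−h2·(2M2+M3)/6=2008/2355
seg 3: a=0, c=M3/2=-4269/1570, d=(M4−M3)/(6·1)=20951/9420, b=Δ3−h3·(2M3+M4)/6=-33017/9420
seg 4: a=-4, c=M4/2=12413/3140, d=(M5−M4)/(6·2)=-12413/18840, b=Δ4−h4·(2M4+M5)/6=-5348/2355
t_q=1/2 → seg 0, τ=1/2; S=5+-12547/4710·τ+0·τ²+193/4710·τ³=9227/2512

  seg 0: a=5 b=-12547/4710 c=0 d=193/4710
  seg 1: a=0 b=-10231/4710 c=193/785 d=641/3768
  seg 2: a=-2 b=2008/2355 c=3977/3140 d=-2503/5652
  seg 3: a=0 b=-33017/9420 c=-4269/1570 d=20951/9420
  seg 4: a=-4 b=-5348/2355 c=12413/3140 d=-12413/18840
S(1/2) = 9227/2512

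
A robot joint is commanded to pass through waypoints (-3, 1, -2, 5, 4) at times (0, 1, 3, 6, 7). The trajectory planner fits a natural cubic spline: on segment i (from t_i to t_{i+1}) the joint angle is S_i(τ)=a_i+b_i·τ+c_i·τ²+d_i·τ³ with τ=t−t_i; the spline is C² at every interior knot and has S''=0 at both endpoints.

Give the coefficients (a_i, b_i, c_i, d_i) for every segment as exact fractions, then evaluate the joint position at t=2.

  seg 0: a=-3 b=12287/2364 c=0 d=-2831/2364
  seg 1: a=1 b=1897/1182 c=-2831/788 d=4823/4728
  seg 2: a=-2 b=-310/591 c=498/197 d=-931/1773
  seg 3: a=5 b=275/591 c=-433/197 d=433/591
S(2) = 51/1576

Δ: Δ0=4, Δ1=-3/2, Δ2=7/3, Δ3=-1
row 1: diag=6, rhs=-33; c'=1/3, d'=-11/2
row 2: denom=10−2·1/3=28/3; d'=(23−2·-11/2)/(28/3)=51/14
row 3: denom=8−3·9/28=197/28; d'=(-20−3·51/14)/(197/28)=-866/197
back: M3=-866/197
back: M2=51/14−9/28·-866/197=996/197
back: M1=-11/2−1/3·996/197=-2831/394
M: M0=0, M1=-2831/394, M2=996/197, M3=-866/197, M4=0
seg 0: a=-3, c=M0/2=0, d=(M1−M0)/(6·1)=-2831/2364, b=Δ0−h0·(2M0+M1)/6=12287/2364
seg 1: a=1, c=M1/2=-2831/788, d=(M2−M1)/(6·2)=4823/4728, b=Δ1−h1·(2M1+M2)/6=1897/1182
seg 2: a=-2, c=M2/2=498/197, d=(M3−M2)/(6·3)=-931/1773, b=Δ2−h2·(2M2+M3)/6=-310/591
seg 3: a=5, c=M3/2=-433/197, d=(M4−M3)/(6·1)=433/591, b=Δ3−h3·(2M3+M4)/6=275/591
t_q=2 → seg 1, τ=1; S=1+1897/1182·τ+-2831/788·τ²+4823/4728·τ³=51/1576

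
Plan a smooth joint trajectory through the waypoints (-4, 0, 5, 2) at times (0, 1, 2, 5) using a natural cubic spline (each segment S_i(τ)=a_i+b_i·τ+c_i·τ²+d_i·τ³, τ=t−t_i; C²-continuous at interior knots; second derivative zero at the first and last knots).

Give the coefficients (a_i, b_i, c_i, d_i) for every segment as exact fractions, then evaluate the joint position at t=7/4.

Δ: Δ0=4, Δ1=5, Δ2=-1
row 1: diag=4, rhs=6; c'=1/4, d'=3/2
row 2: denom=8−1·1/4=31/4; d'=(-36−1·3/2)/(31/4)=-150/31
back: M2=-150/31
back: M1=3/2−1/4·-150/31=84/31
M: M0=0, M1=84/31, M2=-150/31, M3=0
seg 0: a=-4, c=M0/2=0, d=(M1−M0)/(6·1)=14/31, b=Δ0−h0·(2M0+M1)/6=110/31
seg 1: a=0, c=M1/2=42/31, d=(M2−M1)/(6·1)=-39/31, b=Δ1−h1·(2M1+M2)/6=152/31
seg 2: a=5, c=M2/2=-75/31, d=(M3−M2)/(6·3)=25/93, b=Δ2−h2·(2M2+M3)/6=119/31
t_q=7/4 → seg 1, τ=3/4; S=0+152/31·τ+42/31·τ²+-39/31·τ³=7755/1984

  seg 0: a=-4 b=110/31 c=0 d=14/31
  seg 1: a=0 b=152/31 c=42/31 d=-39/31
  seg 2: a=5 b=119/31 c=-75/31 d=25/93
S(7/4) = 7755/1984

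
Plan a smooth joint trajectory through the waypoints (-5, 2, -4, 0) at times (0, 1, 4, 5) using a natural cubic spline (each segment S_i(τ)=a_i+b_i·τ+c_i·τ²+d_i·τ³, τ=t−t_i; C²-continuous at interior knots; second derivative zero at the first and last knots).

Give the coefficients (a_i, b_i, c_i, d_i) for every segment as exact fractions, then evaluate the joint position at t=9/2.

  seg 0: a=-5 b=95/11 c=0 d=-18/11
  seg 1: a=2 b=41/11 c=-54/11 d=1
  seg 2: a=-4 b=14/11 c=45/11 d=-15/11
S(9/2) = -221/88

Δ: Δ0=7, Δ1=-2, Δ2=4
row 1: diag=8, rhs=-54; c'=3/8, d'=-27/4
row 2: denom=8−3·3/8=55/8; d'=(36−3·-27/4)/(55/8)=90/11
back: M2=90/11
back: M1=-27/4−3/8·90/11=-108/11
M: M0=0, M1=-108/11, M2=90/11, M3=0
seg 0: a=-5, c=M0/2=0, d=(M1−M0)/(6·1)=-18/11, b=Δ0−h0·(2M0+M1)/6=95/11
seg 1: a=2, c=M1/2=-54/11, d=(M2−M1)/(6·3)=1, b=Δ1−h1·(2M1+M2)/6=41/11
seg 2: a=-4, c=M2/2=45/11, d=(M3−M2)/(6·1)=-15/11, b=Δ2−h2·(2M2+M3)/6=14/11
t_q=9/2 → seg 2, τ=1/2; S=-4+14/11·τ+45/11·τ²+-15/11·τ³=-221/88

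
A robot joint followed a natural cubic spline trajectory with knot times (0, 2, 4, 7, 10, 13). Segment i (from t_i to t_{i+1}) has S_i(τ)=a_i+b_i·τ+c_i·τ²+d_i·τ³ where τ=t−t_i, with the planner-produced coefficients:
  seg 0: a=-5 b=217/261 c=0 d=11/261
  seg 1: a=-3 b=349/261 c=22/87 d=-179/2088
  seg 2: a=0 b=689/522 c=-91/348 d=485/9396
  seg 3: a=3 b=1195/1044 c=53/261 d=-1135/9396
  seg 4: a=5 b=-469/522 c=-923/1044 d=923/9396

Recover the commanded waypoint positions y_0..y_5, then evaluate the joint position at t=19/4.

y_0 = S_0(0) = a_0 = -5
y_1 = S_1(0) = a_1 = -3
y_2 = S_2(0) = a_2 = 0
y_3 = S_3(0) = a_3 = 3
y_4 = S_4(0) = a_4 = 5
y_5 = S_4(3) = -3
t_q=19/4 is in segment 2 (τ=3/4); S_2(τ)=6419/7424

y_0=-5 y_1=-3 y_2=0 y_3=3 y_4=5 y_5=-3
S(19/4) = 6419/7424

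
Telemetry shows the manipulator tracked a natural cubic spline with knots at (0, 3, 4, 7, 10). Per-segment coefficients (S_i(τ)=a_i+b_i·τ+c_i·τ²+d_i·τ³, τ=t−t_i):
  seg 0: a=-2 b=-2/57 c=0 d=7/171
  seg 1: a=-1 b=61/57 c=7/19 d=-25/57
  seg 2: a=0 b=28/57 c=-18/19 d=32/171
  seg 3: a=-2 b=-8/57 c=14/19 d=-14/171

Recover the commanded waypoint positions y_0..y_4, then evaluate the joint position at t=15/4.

y_0=-2 y_1=-1 y_2=0 y_3=-2 y_4=2
S(15/4) = -213/1216

y_0 = S_0(0) = a_0 = -2
y_1 = S_1(0) = a_1 = -1
y_2 = S_2(0) = a_2 = 0
y_3 = S_3(0) = a_3 = -2
y_4 = S_3(3) = 2
t_q=15/4 is in segment 1 (τ=3/4); S_1(τ)=-213/1216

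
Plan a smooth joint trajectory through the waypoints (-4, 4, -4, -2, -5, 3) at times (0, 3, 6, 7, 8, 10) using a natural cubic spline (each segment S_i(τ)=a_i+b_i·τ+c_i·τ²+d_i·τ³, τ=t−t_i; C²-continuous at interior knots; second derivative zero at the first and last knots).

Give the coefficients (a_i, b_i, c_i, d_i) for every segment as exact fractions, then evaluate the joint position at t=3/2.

  seg 0: a=-4 b=3097/643 c=0 d=-4147/17361
  seg 1: a=4 b=-1050/643 c=-4147/1929 d=10447/17361
  seg 2: a=-4 b=1103/643 c=2100/643 d=-1917/643
  seg 3: a=-2 b=-448/643 c=-3651/643 d=2170/643
  seg 4: a=-5 b=-1240/643 c=2859/643 d=-953/1286
S(3/2) = 12441/5144

Δ: Δ0=8/3, Δ1=-8/3, Δ2=2, Δ3=-3, Δ4=4
row 1: diag=12, rhs=-32; c'=1/4, d'=-8/3
row 2: denom=8−3·1/4=29/4; d'=(28−3·-8/3)/(29/4)=144/29
row 3: denom=4−1·4/29=112/29; d'=(-30−1·144/29)/(112/29)=-507/56
row 4: denom=6−1·29/112=643/112; d'=(42−1·-507/56)/(643/112)=5718/643
back: M4=5718/643
back: M3=-507/56−29/112·5718/643=-7302/643
back: M2=144/29−4/29·-7302/643=4200/643
back: M1=-8/3−1/4·4200/643=-8294/1929
M: M0=0, M1=-8294/1929, M2=4200/643, M3=-7302/643, M4=5718/643, M5=0
seg 0: a=-4, c=M0/2=0, d=(M1−M0)/(6·3)=-4147/17361, b=Δ0−h0·(2M0+M1)/6=3097/643
seg 1: a=4, c=M1/2=-4147/1929, d=(M2−M1)/(6·3)=10447/17361, b=Δ1−h1·(2M1+M2)/6=-1050/643
seg 2: a=-4, c=M2/2=2100/643, d=(M3−M2)/(6·1)=-1917/643, b=Δ2−h2·(2M2+M3)/6=1103/643
seg 3: a=-2, c=M3/2=-3651/643, d=(M4−M3)/(6·1)=2170/643, b=Δ3−h3·(2M3+M4)/6=-448/643
seg 4: a=-5, c=M4/2=2859/643, d=(M5−M4)/(6·2)=-953/1286, b=Δ4−h4·(2M4+M5)/6=-1240/643
t_q=3/2 → seg 0, τ=3/2; S=-4+3097/643·τ+0·τ²+-4147/17361·τ³=12441/5144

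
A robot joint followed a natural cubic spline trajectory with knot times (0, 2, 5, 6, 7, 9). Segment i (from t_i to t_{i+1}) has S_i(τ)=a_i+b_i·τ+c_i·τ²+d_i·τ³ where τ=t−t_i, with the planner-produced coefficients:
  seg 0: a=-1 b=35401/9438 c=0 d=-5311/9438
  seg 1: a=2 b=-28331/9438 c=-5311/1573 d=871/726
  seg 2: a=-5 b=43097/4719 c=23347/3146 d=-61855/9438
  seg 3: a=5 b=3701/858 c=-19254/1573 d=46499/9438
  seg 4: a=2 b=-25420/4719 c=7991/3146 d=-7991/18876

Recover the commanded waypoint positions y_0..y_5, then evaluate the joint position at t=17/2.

y_0 = S_0(0) = a_0 = -1
y_1 = S_1(0) = a_1 = 2
y_2 = S_2(0) = a_2 = -5
y_3 = S_3(0) = a_3 = 5
y_4 = S_4(0) = a_4 = 2
y_5 = S_4(2) = -2
t_q=17/2 is in segment 4 (τ=3/2); S_4(τ)=-90291/50336

y_0=-1 y_1=2 y_2=-5 y_3=5 y_4=2 y_5=-2
S(17/2) = -90291/50336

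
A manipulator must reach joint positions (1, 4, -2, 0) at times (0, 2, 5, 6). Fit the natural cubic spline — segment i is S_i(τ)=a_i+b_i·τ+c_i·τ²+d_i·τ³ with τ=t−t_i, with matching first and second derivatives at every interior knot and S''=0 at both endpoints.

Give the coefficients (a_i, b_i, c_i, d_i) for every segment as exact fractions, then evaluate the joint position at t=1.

  seg 0: a=1 b=373/142 c=0 d=-20/71
  seg 1: a=4 b=-107/142 c=-120/71 d=181/426
  seg 2: a=-2 b=41/71 c=303/142 d=-101/142
S(1) = 475/142

Δ: Δ0=3/2, Δ1=-2, Δ2=2
row 1: diag=10, rhs=-21; c'=3/10, d'=-21/10
row 2: denom=8−3·3/10=71/10; d'=(24−3·-21/10)/(71/10)=303/71
back: M2=303/71
back: M1=-21/10−3/10·303/71=-240/71
M: M0=0, M1=-240/71, M2=303/71, M3=0
seg 0: a=1, c=M0/2=0, d=(M1−M0)/(6·2)=-20/71, b=Δ0−h0·(2M0+M1)/6=373/142
seg 1: a=4, c=M1/2=-120/71, d=(M2−M1)/(6·3)=181/426, b=Δ1−h1·(2M1+M2)/6=-107/142
seg 2: a=-2, c=M2/2=303/142, d=(M3−M2)/(6·1)=-101/142, b=Δ2−h2·(2M2+M3)/6=41/71
t_q=1 → seg 0, τ=1; S=1+373/142·τ+0·τ²+-20/71·τ³=475/142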